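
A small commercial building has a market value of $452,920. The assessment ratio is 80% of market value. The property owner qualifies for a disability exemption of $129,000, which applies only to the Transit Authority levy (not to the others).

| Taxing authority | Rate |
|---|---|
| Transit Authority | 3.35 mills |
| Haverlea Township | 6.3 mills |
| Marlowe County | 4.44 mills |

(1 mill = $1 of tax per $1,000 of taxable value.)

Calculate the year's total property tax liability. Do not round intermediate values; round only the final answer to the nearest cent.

Assessed value = $452,920 × 0.8 = $362,336
Transit Authority: ($362,336 − $129,000) × 0.00335 = $233,336 × 0.00335 = $781.6756
Haverlea Township: $362,336 × 0.0063 = $2,282.7168
Marlowe County: $362,336 × 0.00444 = $1,608.77184
Total = $4,673.16424

$4,673.16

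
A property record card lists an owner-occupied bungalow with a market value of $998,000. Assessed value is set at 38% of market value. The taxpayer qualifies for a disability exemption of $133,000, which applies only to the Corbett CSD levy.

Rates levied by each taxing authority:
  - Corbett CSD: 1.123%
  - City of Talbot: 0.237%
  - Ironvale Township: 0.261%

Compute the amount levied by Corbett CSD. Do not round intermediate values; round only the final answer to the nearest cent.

Assessed value = $998,000 × 0.38 = $379,240
Corbett CSD taxable value = $379,240 − $133,000 = $246,240
Corbett CSD levy = $246,240 × 0.01123 = $2,765.2752

$2,765.28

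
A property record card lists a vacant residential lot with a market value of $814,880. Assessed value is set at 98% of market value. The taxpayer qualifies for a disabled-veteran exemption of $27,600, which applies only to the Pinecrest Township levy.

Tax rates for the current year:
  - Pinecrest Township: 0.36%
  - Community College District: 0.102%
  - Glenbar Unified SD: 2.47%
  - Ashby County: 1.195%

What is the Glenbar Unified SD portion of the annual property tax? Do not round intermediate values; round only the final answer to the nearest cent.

$19,724.99

Assessed value = $814,880 × 0.98 = $798,582.4
Glenbar Unified SD taxable value = $798,582.4 (exemption does not apply)
Glenbar Unified SD levy = $798,582.4 × 0.0247 = $19,724.98528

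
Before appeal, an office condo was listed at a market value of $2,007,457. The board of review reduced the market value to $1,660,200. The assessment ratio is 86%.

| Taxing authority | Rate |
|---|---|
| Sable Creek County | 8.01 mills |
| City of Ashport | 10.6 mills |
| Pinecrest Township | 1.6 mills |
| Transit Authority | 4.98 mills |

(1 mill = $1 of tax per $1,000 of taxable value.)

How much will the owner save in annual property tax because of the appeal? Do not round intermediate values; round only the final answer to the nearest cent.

$7,522.77

Old assessed value = $2,007,457 × 0.86 = $1,726,413.02
New assessed value = $1,660,200 × 0.86 = $1,427,772
Combined rate = 0.00801 + 0.0106 + 0.0016 + 0.00498 = 0.02519
Old tax = $1,726,413.02 × 0.02519 = $43,488.3439738
New tax = $1,427,772 × 0.02519 = $35,965.57668
Reduction = $43,488.3439738 − $35,965.57668 = $7,522.7672938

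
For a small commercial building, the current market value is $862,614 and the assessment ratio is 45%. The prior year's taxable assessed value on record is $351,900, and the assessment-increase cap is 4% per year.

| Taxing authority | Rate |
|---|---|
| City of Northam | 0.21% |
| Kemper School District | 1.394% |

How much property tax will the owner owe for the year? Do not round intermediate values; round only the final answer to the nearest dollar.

$5,870

Uncapped assessed value = $862,614 × 0.45 = $388,176.3
Cap limit = $351,900 × 1.04 = $365,976
Taxable assessed value = min($388,176.3, $365,976) = $365,976 (cap binds)
City of Northam: $365,976 × 0.0021 = $768.5496
Kemper School District: $365,976 × 0.01394 = $5,101.70544
Total = $5,870.25504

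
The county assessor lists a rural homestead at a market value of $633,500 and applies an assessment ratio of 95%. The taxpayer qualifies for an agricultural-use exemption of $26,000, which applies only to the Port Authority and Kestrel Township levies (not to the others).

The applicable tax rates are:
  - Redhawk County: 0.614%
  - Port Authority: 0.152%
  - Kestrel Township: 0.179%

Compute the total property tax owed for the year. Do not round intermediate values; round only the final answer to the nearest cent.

Assessed value = $633,500 × 0.95 = $601,825
Redhawk County: $601,825 × 0.00614 = $3,695.2055
Port Authority: ($601,825 − $26,000) × 0.00152 = $575,825 × 0.00152 = $875.254
Kestrel Township: ($601,825 − $26,000) × 0.00179 = $575,825 × 0.00179 = $1,030.72675
Total = $5,601.18625

$5,601.19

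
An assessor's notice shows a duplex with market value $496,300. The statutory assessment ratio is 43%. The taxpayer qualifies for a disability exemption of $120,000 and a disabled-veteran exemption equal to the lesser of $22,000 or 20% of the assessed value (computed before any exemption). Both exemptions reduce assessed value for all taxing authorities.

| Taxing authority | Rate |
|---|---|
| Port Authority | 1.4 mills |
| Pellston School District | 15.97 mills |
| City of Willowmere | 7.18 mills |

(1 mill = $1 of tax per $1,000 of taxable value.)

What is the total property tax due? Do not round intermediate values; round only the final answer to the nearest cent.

Assessed value = $496,300 × 0.43 = $213,409
Disabled-veteran exemption = min($22,000, 20% × $213,409) = min($22,000, $42,681.8) = $22,000 (dollar cap binds)
Taxable value = $213,409 − $120,000 − $22,000 = $71,409
Port Authority: $71,409 × 0.0014 = $99.9726
Pellston School District: $71,409 × 0.01597 = $1,140.40173
City of Willowmere: $71,409 × 0.00718 = $512.71662
Total = $1,753.09095

$1,753.09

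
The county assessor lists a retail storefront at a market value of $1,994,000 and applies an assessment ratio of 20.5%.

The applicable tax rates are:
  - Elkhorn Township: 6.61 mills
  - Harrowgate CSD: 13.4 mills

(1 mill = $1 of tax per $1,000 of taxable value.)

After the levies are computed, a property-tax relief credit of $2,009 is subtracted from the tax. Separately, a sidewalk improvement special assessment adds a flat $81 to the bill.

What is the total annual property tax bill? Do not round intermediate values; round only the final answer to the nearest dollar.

$6,251

Assessed value = $1,994,000 × 0.205 = $408,770
Elkhorn Township: $408,770 × 0.00661 = $2,701.9697
Harrowgate CSD: $408,770 × 0.0134 = $5,477.518
Levies subtotal = $8,179.4877
After credit = $8,179.4877 − $2,009 = $6,170.4877
Total = $6,170.4877 + $81 = $6,251.4877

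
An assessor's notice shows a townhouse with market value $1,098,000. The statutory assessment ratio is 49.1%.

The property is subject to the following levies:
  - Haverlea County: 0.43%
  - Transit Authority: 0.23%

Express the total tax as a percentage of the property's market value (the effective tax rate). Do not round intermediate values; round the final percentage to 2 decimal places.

Assessed value = $1,098,000 × 0.491 = $539,118
Haverlea County: $539,118 × 0.0043 = $2,318.2074
Transit Authority: $539,118 × 0.0023 = $1,239.9714
Total tax = $3,558.1788
Effective rate = $3,558.1788 ÷ $1,098,000 = 0.32% of market value

0.32%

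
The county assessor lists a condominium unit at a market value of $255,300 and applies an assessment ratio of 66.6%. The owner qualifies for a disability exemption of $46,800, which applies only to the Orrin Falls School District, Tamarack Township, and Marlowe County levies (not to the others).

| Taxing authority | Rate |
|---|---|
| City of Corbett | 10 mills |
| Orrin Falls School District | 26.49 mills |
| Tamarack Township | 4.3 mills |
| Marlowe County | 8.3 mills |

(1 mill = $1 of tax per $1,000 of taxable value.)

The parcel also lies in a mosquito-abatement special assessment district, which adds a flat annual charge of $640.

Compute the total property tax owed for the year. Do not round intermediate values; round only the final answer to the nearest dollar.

Assessed value = $255,300 × 0.666 = $170,029.8
City of Corbett: $170,029.8 × 0.01 = $1,700.298
Orrin Falls School District: ($170,029.8 − $46,800) × 0.02649 = $123,229.8 × 0.02649 = $3,264.357402
Tamarack Township: ($170,029.8 − $46,800) × 0.0043 = $123,229.8 × 0.0043 = $529.88814
Marlowe County: ($170,029.8 − $46,800) × 0.0083 = $123,229.8 × 0.0083 = $1,022.80734
Levies subtotal = $6,517.350882
Total = $6,517.350882 + $640 = $7,157.350882

$7,157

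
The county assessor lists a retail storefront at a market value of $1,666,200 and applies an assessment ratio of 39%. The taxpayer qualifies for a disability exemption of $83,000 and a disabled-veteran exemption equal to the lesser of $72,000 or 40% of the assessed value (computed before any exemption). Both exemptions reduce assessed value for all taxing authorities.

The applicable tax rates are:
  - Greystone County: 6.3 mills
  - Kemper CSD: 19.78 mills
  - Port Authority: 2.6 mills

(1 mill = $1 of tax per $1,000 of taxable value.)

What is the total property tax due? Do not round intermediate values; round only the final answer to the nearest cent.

Assessed value = $1,666,200 × 0.39 = $649,818
Disabled-veteran exemption = min($72,000, 40% × $649,818) = min($72,000, $259,927.2) = $72,000 (dollar cap binds)
Taxable value = $649,818 − $83,000 − $72,000 = $494,818
Greystone County: $494,818 × 0.0063 = $3,117.3534
Kemper CSD: $494,818 × 0.01978 = $9,787.50004
Port Authority: $494,818 × 0.0026 = $1,286.5268
Total = $14,191.38024

$14,191.38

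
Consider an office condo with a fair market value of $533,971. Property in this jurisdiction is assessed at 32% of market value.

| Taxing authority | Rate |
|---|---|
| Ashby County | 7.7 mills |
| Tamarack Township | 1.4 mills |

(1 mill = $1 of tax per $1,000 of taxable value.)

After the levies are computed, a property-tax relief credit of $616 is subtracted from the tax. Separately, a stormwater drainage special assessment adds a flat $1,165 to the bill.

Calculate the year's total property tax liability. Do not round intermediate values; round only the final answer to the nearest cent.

$2,103.92

Assessed value = $533,971 × 0.32 = $170,870.72
Ashby County: $170,870.72 × 0.0077 = $1,315.704544
Tamarack Township: $170,870.72 × 0.0014 = $239.219008
Levies subtotal = $1,554.923552
After credit = $1,554.923552 − $616 = $938.923552
Total = $938.923552 + $1,165 = $2,103.923552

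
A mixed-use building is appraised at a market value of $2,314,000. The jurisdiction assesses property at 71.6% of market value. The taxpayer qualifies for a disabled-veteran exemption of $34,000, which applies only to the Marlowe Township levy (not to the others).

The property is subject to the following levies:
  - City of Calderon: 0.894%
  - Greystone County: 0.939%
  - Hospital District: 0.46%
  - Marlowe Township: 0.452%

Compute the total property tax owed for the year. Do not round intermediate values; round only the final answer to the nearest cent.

$45,326.14

Assessed value = $2,314,000 × 0.716 = $1,656,824
City of Calderon: $1,656,824 × 0.00894 = $14,812.00656
Greystone County: $1,656,824 × 0.00939 = $15,557.57736
Hospital District: $1,656,824 × 0.0046 = $7,621.3904
Marlowe Township: ($1,656,824 − $34,000) × 0.00452 = $1,622,824 × 0.00452 = $7,335.16448
Total = $45,326.1388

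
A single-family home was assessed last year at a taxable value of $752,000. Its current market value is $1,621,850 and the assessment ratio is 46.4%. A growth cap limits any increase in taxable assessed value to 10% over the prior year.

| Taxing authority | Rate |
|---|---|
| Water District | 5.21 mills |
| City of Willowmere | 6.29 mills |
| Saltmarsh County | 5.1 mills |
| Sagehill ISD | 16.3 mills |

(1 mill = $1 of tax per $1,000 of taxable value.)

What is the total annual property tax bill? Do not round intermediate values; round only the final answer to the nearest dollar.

Uncapped assessed value = $1,621,850 × 0.464 = $752,538.4
Cap limit = $752,000 × 1.1 = $827,200
Taxable assessed value = min($752,538.4, $827,200) = $752,538.4 (cap does not bind)
Water District: $752,538.4 × 0.00521 = $3,920.725064
City of Willowmere: $752,538.4 × 0.00629 = $4,733.466536
Saltmarsh County: $752,538.4 × 0.0051 = $3,837.94584
Sagehill ISD: $752,538.4 × 0.0163 = $12,266.37592
Total = $24,758.51336

$24,759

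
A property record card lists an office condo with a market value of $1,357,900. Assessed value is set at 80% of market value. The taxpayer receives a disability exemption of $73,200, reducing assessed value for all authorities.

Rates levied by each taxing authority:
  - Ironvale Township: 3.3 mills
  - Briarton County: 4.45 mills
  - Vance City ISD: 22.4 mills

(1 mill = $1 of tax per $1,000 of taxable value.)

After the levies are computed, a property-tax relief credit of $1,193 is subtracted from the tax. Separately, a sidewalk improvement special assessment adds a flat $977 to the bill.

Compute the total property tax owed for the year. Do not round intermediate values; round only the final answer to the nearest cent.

Assessed value = $1,357,900 × 0.8 = $1,086,320
Taxable value = $1,086,320 − $73,200 = $1,013,120
Ironvale Township: $1,013,120 × 0.0033 = $3,343.296
Briarton County: $1,013,120 × 0.00445 = $4,508.384
Vance City ISD: $1,013,120 × 0.0224 = $22,693.888
Levies subtotal = $30,545.568
After credit = $30,545.568 − $1,193 = $29,352.568
Total = $29,352.568 + $977 = $30,329.568

$30,329.57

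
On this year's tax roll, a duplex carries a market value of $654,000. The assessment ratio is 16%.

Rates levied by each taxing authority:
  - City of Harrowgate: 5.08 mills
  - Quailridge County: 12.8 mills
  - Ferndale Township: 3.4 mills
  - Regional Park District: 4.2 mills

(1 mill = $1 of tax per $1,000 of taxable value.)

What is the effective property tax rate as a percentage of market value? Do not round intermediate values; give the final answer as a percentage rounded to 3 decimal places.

Assessed value = $654,000 × 0.16 = $104,640
City of Harrowgate: $104,640 × 0.00508 = $531.5712
Quailridge County: $104,640 × 0.0128 = $1,339.392
Ferndale Township: $104,640 × 0.0034 = $355.776
Regional Park District: $104,640 × 0.0042 = $439.488
Total tax = $2,666.2272
Effective rate = $2,666.2272 ÷ $654,000 = 0.408% of market value

0.408%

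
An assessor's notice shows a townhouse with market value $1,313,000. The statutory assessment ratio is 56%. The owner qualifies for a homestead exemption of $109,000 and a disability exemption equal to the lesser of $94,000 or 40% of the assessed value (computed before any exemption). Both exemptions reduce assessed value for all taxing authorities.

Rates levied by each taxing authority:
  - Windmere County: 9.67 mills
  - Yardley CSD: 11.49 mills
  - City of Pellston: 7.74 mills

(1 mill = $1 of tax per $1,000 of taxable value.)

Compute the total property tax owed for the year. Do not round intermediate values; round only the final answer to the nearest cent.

$15,382.89

Assessed value = $1,313,000 × 0.56 = $735,280
Disability exemption = min($94,000, 40% × $735,280) = min($94,000, $294,112) = $94,000 (dollar cap binds)
Taxable value = $735,280 − $109,000 − $94,000 = $532,280
Windmere County: $532,280 × 0.00967 = $5,147.1476
Yardley CSD: $532,280 × 0.01149 = $6,115.8972
City of Pellston: $532,280 × 0.00774 = $4,119.8472
Total = $15,382.892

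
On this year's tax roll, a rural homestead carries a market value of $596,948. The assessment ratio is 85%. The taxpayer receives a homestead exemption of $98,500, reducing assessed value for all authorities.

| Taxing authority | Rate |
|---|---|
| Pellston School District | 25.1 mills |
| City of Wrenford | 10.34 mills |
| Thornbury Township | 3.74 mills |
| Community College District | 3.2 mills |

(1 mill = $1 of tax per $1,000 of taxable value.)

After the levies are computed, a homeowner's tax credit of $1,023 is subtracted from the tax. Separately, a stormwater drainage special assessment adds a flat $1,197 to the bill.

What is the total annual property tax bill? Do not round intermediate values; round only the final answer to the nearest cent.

Assessed value = $596,948 × 0.85 = $507,405.8
Taxable value = $507,405.8 − $98,500 = $408,905.8
Pellston School District: $408,905.8 × 0.0251 = $10,263.53558
City of Wrenford: $408,905.8 × 0.01034 = $4,228.085972
Thornbury Township: $408,905.8 × 0.00374 = $1,529.307692
Community College District: $408,905.8 × 0.0032 = $1,308.49856
Levies subtotal = $17,329.427804
After credit = $17,329.427804 − $1,023 = $16,306.427804
Total = $16,306.427804 + $1,197 = $17,503.427804

$17,503.43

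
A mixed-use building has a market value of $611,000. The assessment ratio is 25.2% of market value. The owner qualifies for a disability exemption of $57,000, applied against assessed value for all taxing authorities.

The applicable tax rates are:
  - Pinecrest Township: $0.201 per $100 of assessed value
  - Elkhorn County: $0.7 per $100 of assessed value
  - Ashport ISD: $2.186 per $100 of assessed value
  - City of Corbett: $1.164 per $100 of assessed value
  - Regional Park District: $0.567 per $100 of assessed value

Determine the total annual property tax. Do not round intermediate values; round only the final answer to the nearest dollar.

Assessed value = $611,000 × 0.252 = $153,972
Taxable value = $153,972 − $57,000 = $96,972
Pinecrest Township: $96,972 × 0.00201 = $194.91372
Elkhorn County: $96,972 × 0.007 = $678.804
Ashport ISD: $96,972 × 0.02186 = $2,119.80792
City of Corbett: $96,972 × 0.01164 = $1,128.75408
Regional Park District: $96,972 × 0.00567 = $549.83124
Total = $194.91372 + $678.804 + $2,119.80792 + $1,128.75408 + $549.83124 = $4,672.11096

$4,672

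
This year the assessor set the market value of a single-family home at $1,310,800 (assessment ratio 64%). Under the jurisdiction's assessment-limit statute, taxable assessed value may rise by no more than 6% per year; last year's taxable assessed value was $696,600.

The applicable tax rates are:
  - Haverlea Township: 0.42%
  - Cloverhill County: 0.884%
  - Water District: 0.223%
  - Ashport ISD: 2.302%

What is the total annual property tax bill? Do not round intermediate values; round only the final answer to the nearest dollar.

Uncapped assessed value = $1,310,800 × 0.64 = $838,912
Cap limit = $696,600 × 1.06 = $738,396
Taxable assessed value = min($838,912, $738,396) = $738,396 (cap binds)
Haverlea Township: $738,396 × 0.0042 = $3,101.2632
Cloverhill County: $738,396 × 0.00884 = $6,527.42064
Water District: $738,396 × 0.00223 = $1,646.62308
Ashport ISD: $738,396 × 0.02302 = $16,997.87592
Total = $28,273.18284

$28,273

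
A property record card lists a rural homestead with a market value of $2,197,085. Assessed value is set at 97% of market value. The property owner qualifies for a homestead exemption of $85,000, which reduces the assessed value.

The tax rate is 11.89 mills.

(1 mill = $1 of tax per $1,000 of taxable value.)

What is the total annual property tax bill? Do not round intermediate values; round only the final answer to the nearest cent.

$24,328.99

Assessed value = $2,197,085 × 0.97 = $2,131,172.45
Taxable value = $2,131,172.45 − $85,000 = $2,046,172.45
Tax = $2,046,172.45 × 0.01189 = $24,328.9904305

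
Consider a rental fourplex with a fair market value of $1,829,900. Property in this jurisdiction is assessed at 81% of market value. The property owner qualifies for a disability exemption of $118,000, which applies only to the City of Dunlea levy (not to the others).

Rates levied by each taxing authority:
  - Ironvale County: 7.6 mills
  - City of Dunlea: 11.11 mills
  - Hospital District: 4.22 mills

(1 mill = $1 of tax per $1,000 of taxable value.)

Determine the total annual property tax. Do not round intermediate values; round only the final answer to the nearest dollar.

Assessed value = $1,829,900 × 0.81 = $1,482,219
Ironvale County: $1,482,219 × 0.0076 = $11,264.8644
City of Dunlea: ($1,482,219 − $118,000) × 0.01111 = $1,364,219 × 0.01111 = $15,156.47309
Hospital District: $1,482,219 × 0.00422 = $6,254.96418
Total = $32,676.30167

$32,676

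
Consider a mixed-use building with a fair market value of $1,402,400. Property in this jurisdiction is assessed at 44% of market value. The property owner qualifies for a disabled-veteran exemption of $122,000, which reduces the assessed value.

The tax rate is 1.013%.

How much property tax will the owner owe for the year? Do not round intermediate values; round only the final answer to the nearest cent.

Assessed value = $1,402,400 × 0.44 = $617,056
Taxable value = $617,056 − $122,000 = $495,056
Tax = $495,056 × 0.01013 = $5,014.91728

$5,014.92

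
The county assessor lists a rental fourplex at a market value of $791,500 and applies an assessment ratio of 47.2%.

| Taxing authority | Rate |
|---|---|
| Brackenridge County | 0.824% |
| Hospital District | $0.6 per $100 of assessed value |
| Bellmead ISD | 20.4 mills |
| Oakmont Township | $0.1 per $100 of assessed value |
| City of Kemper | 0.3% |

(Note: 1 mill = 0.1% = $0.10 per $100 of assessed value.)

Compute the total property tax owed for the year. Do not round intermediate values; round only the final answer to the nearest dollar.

$14,435

Assessed value = $791,500 × 0.472 = $373,588
Brackenridge County: $373,588 × 0.00824 = $3,078.36512
Hospital District: $373,588 × 0.006 = $2,241.528
Bellmead ISD: $373,588 × 0.0204 = $7,621.1952
Oakmont Township: $373,588 × 0.001 = $373.588
City of Kemper: $373,588 × 0.003 = $1,120.764
Total = $14,435.44032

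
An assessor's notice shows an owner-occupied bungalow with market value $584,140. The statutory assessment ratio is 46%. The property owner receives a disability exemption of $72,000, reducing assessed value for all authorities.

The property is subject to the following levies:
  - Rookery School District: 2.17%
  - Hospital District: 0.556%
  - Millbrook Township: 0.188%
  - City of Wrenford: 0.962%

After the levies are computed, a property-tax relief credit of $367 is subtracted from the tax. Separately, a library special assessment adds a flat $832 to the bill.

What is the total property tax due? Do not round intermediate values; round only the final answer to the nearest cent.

Assessed value = $584,140 × 0.46 = $268,704.4
Taxable value = $268,704.4 − $72,000 = $196,704.4
Rookery School District: $196,704.4 × 0.0217 = $4,268.48548
Hospital District: $196,704.4 × 0.00556 = $1,093.676464
Millbrook Township: $196,704.4 × 0.00188 = $369.804272
City of Wrenford: $196,704.4 × 0.00962 = $1,892.296328
Levies subtotal = $7,624.262544
After credit = $7,624.262544 − $367 = $7,257.262544
Total = $7,257.262544 + $832 = $8,089.262544

$8,089.26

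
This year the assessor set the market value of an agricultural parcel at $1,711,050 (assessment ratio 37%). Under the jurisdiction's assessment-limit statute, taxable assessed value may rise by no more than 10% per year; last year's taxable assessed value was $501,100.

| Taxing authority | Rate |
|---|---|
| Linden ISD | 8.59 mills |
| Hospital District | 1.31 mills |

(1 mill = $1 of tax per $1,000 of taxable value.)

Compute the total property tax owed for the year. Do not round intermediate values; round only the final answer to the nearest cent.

$5,456.98

Uncapped assessed value = $1,711,050 × 0.37 = $633,088.5
Cap limit = $501,100 × 1.1 = $551,210
Taxable assessed value = min($633,088.5, $551,210) = $551,210 (cap binds)
Linden ISD: $551,210 × 0.00859 = $4,734.8939
Hospital District: $551,210 × 0.00131 = $722.0851
Total = $5,456.979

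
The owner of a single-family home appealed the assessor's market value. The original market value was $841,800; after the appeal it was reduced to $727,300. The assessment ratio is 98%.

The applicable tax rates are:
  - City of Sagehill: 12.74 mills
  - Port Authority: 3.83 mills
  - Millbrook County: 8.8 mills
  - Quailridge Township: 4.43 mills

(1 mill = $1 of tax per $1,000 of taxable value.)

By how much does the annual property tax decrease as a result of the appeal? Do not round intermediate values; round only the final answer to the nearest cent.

$3,343.86

Old assessed value = $841,800 × 0.98 = $824,964
New assessed value = $727,300 × 0.98 = $712,754
Combined rate = 0.01274 + 0.00383 + 0.0088 + 0.00443 = 0.0298
Old tax = $824,964 × 0.0298 = $24,583.9272
New tax = $712,754 × 0.0298 = $21,240.0692
Reduction = $24,583.9272 − $21,240.0692 = $3,343.858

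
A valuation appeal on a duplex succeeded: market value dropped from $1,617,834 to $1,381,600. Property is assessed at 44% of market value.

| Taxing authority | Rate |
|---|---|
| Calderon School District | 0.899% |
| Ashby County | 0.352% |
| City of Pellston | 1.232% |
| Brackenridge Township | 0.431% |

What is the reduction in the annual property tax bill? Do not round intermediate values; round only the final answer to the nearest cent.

$3,028.90

Old assessed value = $1,617,834 × 0.44 = $711,846.96
New assessed value = $1,381,600 × 0.44 = $607,904
Combined rate = 0.00899 + 0.00352 + 0.01232 + 0.00431 = 0.02914
Old tax = $711,846.96 × 0.02914 = $20,743.2204144
New tax = $607,904 × 0.02914 = $17,714.32256
Reduction = $20,743.2204144 − $17,714.32256 = $3,028.8978544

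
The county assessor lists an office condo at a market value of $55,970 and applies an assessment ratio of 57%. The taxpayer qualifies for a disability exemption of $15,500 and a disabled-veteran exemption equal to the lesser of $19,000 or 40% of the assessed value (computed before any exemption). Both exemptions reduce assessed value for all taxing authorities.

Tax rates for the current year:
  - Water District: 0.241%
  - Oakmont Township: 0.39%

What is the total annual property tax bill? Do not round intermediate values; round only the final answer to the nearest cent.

$22.98

Assessed value = $55,970 × 0.57 = $31,902.9
Disabled-veteran exemption = min($19,000, 40% × $31,902.9) = min($19,000, $12,761.16) = $12,761.16 (percentage binds)
Taxable value = $31,902.9 − $15,500 − $12,761.16 = $3,641.74
Water District: $3,641.74 × 0.00241 = $8.7765934
Oakmont Township: $3,641.74 × 0.0039 = $14.202786
Total = $22.9793794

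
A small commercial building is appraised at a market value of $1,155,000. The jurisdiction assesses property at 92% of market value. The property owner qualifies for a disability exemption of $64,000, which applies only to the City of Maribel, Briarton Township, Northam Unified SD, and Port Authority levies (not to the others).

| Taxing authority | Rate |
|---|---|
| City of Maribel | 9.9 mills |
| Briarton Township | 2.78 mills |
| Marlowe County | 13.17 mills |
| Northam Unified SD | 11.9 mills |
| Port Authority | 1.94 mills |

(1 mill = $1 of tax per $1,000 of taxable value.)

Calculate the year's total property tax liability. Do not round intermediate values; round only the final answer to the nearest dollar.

Assessed value = $1,155,000 × 0.92 = $1,062,600
City of Maribel: ($1,062,600 − $64,000) × 0.0099 = $998,600 × 0.0099 = $9,886.14
Briarton Township: ($1,062,600 − $64,000) × 0.00278 = $998,600 × 0.00278 = $2,776.108
Marlowe County: $1,062,600 × 0.01317 = $13,994.442
Northam Unified SD: ($1,062,600 − $64,000) × 0.0119 = $998,600 × 0.0119 = $11,883.34
Port Authority: ($1,062,600 − $64,000) × 0.00194 = $998,600 × 0.00194 = $1,937.284
Total = $40,477.314

$40,477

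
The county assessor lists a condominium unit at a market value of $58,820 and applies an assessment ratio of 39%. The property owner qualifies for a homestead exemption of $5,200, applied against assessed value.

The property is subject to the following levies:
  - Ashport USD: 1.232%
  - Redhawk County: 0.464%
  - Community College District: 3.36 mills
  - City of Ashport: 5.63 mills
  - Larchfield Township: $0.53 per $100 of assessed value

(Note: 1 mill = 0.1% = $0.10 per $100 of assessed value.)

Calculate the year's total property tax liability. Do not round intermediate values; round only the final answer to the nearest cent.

Assessed value = $58,820 × 0.39 = $22,939.8
Taxable value = $22,939.8 − $5,200 = $17,739.8
Ashport USD: $17,739.8 × 0.01232 = $218.554336
Redhawk County: $17,739.8 × 0.00464 = $82.312672
Community College District: $17,739.8 × 0.00336 = $59.605728
City of Ashport: $17,739.8 × 0.00563 = $99.875074
Larchfield Township: $17,739.8 × 0.0053 = $94.02094
Total = $554.36875

$554.37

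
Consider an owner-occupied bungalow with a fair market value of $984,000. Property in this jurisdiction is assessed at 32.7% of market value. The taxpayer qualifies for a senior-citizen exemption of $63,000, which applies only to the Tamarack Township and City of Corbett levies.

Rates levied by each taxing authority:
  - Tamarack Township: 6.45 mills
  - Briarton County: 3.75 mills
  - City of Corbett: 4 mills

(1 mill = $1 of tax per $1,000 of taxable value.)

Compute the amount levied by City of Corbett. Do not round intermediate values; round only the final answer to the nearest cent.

Assessed value = $984,000 × 0.327 = $321,768
City of Corbett taxable value = $321,768 − $63,000 = $258,768
City of Corbett levy = $258,768 × 0.004 = $1,035.072

$1,035.07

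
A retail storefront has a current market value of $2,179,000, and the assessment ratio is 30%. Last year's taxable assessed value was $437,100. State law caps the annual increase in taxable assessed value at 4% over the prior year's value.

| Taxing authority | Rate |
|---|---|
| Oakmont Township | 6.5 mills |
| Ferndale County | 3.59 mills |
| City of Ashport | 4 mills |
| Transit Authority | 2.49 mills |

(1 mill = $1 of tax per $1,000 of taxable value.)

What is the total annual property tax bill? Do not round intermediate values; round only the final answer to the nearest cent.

Uncapped assessed value = $2,179,000 × 0.3 = $653,700
Cap limit = $437,100 × 1.04 = $454,584
Taxable assessed value = min($653,700, $454,584) = $454,584 (cap binds)
Oakmont Township: $454,584 × 0.0065 = $2,954.796
Ferndale County: $454,584 × 0.00359 = $1,631.95656
City of Ashport: $454,584 × 0.004 = $1,818.336
Transit Authority: $454,584 × 0.00249 = $1,131.91416
Total = $7,537.00272

$7,537.00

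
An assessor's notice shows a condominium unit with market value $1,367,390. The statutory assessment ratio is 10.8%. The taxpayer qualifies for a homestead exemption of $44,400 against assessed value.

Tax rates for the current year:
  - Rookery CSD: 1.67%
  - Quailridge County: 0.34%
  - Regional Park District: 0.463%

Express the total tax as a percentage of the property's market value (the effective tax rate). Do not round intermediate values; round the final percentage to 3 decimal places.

0.187%

Assessed value = $1,367,390 × 0.108 = $147,678.12
Taxable value = $147,678.12 − $44,400 = $103,278.12
Rookery CSD: $103,278.12 × 0.0167 = $1,724.744604
Quailridge County: $103,278.12 × 0.0034 = $351.145608
Regional Park District: $103,278.12 × 0.00463 = $478.1776956
Total tax = $2,554.0679076
Effective rate = $2,554.0679076 ÷ $1,367,390 = 0.187% of market value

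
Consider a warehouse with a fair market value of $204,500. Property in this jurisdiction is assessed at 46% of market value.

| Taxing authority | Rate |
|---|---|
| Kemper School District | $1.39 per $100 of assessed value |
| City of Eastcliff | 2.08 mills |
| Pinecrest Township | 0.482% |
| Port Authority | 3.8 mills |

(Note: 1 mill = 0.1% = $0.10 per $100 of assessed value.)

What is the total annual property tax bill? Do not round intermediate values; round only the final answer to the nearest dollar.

Assessed value = $204,500 × 0.46 = $94,070
Kemper School District: $94,070 × 0.0139 = $1,307.573
City of Eastcliff: $94,070 × 0.00208 = $195.6656
Pinecrest Township: $94,070 × 0.00482 = $453.4174
Port Authority: $94,070 × 0.0038 = $357.466
Total = $2,314.122

$2,314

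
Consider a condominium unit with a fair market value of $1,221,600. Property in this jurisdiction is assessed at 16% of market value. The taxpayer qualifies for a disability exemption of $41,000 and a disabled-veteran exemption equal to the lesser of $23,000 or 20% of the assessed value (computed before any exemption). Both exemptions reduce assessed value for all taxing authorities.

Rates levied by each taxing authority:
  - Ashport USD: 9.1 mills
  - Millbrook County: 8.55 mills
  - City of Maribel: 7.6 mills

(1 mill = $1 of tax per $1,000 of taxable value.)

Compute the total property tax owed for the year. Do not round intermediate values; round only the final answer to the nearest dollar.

Assessed value = $1,221,600 × 0.16 = $195,456
Disabled-veteran exemption = min($23,000, 20% × $195,456) = min($23,000, $39,091.2) = $23,000 (dollar cap binds)
Taxable value = $195,456 − $41,000 − $23,000 = $131,456
Ashport USD: $131,456 × 0.0091 = $1,196.2496
Millbrook County: $131,456 × 0.00855 = $1,123.9488
City of Maribel: $131,456 × 0.0076 = $999.0656
Total = $3,319.264

$3,319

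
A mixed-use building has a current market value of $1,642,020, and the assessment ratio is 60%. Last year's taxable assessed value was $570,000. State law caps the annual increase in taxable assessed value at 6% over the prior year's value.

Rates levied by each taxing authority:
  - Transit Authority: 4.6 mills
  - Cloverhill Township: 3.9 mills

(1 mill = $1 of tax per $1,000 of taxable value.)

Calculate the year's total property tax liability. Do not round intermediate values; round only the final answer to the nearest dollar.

Uncapped assessed value = $1,642,020 × 0.6 = $985,212
Cap limit = $570,000 × 1.06 = $604,200
Taxable assessed value = min($985,212, $604,200) = $604,200 (cap binds)
Transit Authority: $604,200 × 0.0046 = $2,779.32
Cloverhill Township: $604,200 × 0.0039 = $2,356.38
Total = $5,135.7

$5,136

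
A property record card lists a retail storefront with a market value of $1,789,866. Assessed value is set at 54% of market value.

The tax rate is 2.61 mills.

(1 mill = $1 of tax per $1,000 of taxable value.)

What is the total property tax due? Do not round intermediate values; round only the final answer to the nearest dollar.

$2,523

Assessed value = $1,789,866 × 0.54 = $966,527.64
Tax = $966,527.64 × 0.00261 = $2,522.6371404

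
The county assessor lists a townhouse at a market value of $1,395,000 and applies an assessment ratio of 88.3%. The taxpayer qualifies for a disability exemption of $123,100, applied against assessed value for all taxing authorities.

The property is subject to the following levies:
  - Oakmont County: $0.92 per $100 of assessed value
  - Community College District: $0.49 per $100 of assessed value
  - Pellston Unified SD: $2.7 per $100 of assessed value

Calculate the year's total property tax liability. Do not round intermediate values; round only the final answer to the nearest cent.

$45,566.95

Assessed value = $1,395,000 × 0.883 = $1,231,785
Taxable value = $1,231,785 − $123,100 = $1,108,685
Oakmont County: $1,108,685 × 0.0092 = $10,199.902
Community College District: $1,108,685 × 0.0049 = $5,432.5565
Pellston Unified SD: $1,108,685 × 0.027 = $29,934.495
Total = $10,199.902 + $5,432.5565 + $29,934.495 = $45,566.9535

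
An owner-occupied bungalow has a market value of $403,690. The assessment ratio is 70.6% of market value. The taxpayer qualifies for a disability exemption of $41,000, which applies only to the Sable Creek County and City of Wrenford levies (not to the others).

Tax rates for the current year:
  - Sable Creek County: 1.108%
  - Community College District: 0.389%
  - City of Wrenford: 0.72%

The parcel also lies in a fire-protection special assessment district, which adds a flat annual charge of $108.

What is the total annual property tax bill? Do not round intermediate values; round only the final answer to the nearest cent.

$5,677.08

Assessed value = $403,690 × 0.706 = $285,005.14
Sable Creek County: ($285,005.14 − $41,000) × 0.01108 = $244,005.14 × 0.01108 = $2,703.5769512
Community College District: $285,005.14 × 0.00389 = $1,108.6699946
City of Wrenford: ($285,005.14 − $41,000) × 0.0072 = $244,005.14 × 0.0072 = $1,756.837008
Levies subtotal = $5,569.0839538
Total = $5,569.0839538 + $108 = $5,677.0839538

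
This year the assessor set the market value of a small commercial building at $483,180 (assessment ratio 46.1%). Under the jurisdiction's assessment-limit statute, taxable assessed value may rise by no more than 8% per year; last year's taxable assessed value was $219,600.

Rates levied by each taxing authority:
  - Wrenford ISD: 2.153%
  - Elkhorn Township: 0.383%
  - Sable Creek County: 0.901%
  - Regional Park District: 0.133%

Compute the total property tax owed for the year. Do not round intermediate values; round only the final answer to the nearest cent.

$7,952.03

Uncapped assessed value = $483,180 × 0.461 = $222,745.98
Cap limit = $219,600 × 1.08 = $237,168
Taxable assessed value = min($222,745.98, $237,168) = $222,745.98 (cap does not bind)
Wrenford ISD: $222,745.98 × 0.02153 = $4,795.7209494
Elkhorn Township: $222,745.98 × 0.00383 = $853.1171034
Sable Creek County: $222,745.98 × 0.00901 = $2,006.9412798
Regional Park District: $222,745.98 × 0.00133 = $296.2521534
Total = $7,952.031486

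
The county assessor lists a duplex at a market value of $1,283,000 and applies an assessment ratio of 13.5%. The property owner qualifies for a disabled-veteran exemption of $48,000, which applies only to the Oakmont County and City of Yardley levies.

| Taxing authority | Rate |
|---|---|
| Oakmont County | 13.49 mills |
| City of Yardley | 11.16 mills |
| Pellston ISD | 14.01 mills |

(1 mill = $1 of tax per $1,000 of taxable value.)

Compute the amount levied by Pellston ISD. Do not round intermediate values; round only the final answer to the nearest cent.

Assessed value = $1,283,000 × 0.135 = $173,205
Pellston ISD taxable value = $173,205 (exemption does not apply)
Pellston ISD levy = $173,205 × 0.01401 = $2,426.60205

$2,426.60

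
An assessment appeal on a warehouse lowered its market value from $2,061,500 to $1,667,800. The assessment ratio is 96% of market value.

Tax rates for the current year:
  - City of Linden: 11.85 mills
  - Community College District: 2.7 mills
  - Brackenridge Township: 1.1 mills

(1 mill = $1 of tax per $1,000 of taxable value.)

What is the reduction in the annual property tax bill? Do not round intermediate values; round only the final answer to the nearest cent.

Old assessed value = $2,061,500 × 0.96 = $1,979,040
New assessed value = $1,667,800 × 0.96 = $1,601,088
Combined rate = 0.01185 + 0.0027 + 0.0011 = 0.01565
Old tax = $1,979,040 × 0.01565 = $30,971.976
New tax = $1,601,088 × 0.01565 = $25,057.0272
Reduction = $30,971.976 − $25,057.0272 = $5,914.9488

$5,914.95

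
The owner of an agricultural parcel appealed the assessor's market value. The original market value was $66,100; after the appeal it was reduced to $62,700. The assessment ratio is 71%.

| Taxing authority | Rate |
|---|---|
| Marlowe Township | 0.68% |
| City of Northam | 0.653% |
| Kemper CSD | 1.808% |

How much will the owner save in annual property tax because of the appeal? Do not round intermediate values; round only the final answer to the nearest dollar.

Old assessed value = $66,100 × 0.71 = $46,931
New assessed value = $62,700 × 0.71 = $44,517
Combined rate = 0.0068 + 0.00653 + 0.01808 = 0.03141
Old tax = $46,931 × 0.03141 = $1,474.10271
New tax = $44,517 × 0.03141 = $1,398.27897
Reduction = $1,474.10271 − $1,398.27897 = $75.82374

$76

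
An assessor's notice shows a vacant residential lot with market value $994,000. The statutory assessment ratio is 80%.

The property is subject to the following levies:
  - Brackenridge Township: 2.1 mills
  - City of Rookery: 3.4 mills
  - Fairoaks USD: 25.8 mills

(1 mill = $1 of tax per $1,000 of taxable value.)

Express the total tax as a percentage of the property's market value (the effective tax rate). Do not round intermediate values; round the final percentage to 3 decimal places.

Assessed value = $994,000 × 0.8 = $795,200
Brackenridge Township: $795,200 × 0.0021 = $1,669.92
City of Rookery: $795,200 × 0.0034 = $2,703.68
Fairoaks USD: $795,200 × 0.0258 = $20,516.16
Total tax = $24,889.76
Effective rate = $24,889.76 ÷ $994,000 = 2.504% of market value

2.504%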